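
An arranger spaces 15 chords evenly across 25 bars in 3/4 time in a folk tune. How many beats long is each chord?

25 bars × 3 beats/bar = 75 beats total.
75 beats ÷ 15 chords = 5 beats per chord.

5 beats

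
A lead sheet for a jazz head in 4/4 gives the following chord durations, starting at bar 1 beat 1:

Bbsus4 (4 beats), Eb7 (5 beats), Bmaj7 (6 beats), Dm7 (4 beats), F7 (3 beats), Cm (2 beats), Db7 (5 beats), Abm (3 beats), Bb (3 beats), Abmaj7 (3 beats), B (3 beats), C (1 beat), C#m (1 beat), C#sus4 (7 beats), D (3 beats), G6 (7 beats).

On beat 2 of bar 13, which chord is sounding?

C#sus4

Beat 2 of bar 13 is beat (13−1)×4 + 2 = 50 overall.
Running totals: Bbsus4 ends at 4, Eb7 ends at 9, Bmaj7 ends at 15, Dm7 ends at 19, F7 ends at 22, Cm ends at 24, Db7 ends at 29, Abm ends at 32, Bb ends at 35, Abmaj7 ends at 38, B ends at 41, C ends at 42, C#m ends at 43, C#sus4 ends at 50.
Beat 50 falls within C#sus4.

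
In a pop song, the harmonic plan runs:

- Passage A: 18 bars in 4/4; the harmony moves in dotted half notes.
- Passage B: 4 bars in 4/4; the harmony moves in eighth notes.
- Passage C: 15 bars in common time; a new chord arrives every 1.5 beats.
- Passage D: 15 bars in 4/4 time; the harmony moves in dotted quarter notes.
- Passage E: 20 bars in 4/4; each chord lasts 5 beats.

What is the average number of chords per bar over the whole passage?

19/9 chords per bar

A: 18 bars of 4 beats is 72 beats; at 3 beats each that's 24 chords.
B: 4 bars of 4 beats is 16 beats; at 0.5 beats each that's 32 chords.
C: 15 bars of 4 beats is 60 beats; at 1.5 beats each that's 40 chords.
D: 15 bars of 4 beats is 60 beats; at 1.5 beats each that's 40 chords.
E: 20 bars of 4 beats is 80 beats; at 5 beats each that's 16 chords.
Overall: 152 chords over 72 bars → 152/72 = 19/9 chords per bar.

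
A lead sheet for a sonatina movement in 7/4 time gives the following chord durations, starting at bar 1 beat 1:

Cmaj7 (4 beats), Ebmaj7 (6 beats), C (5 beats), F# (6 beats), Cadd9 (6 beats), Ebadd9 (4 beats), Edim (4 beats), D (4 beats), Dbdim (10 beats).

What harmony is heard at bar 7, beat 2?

Dbdim

Beat 2 of bar 7 is beat (7−1)×7 + 2 = 44 overall.
Running totals: Cmaj7 ends at 4, Ebmaj7 ends at 10, C ends at 15, F# ends at 21, Cadd9 ends at 27, Ebadd9 ends at 31, Edim ends at 35, D ends at 39, Dbdim ends at 49.
Beat 44 falls within Dbdim.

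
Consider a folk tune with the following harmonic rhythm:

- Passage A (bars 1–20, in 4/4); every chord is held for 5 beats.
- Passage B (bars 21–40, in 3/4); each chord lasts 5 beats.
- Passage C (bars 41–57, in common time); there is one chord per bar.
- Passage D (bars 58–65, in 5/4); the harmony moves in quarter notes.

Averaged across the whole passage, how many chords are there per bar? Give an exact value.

A: 20 bars of 4 beats is 80 beats; at 5 beats each that's 16 chords.
B: 20 bars of 3 beats is 60 beats; at 5 beats each that's 12 chords.
C: 17 bars of 4 beats is 68 beats; at 4 beats each that's 17 chords.
D: 8 bars of 5 beats is 40 beats; at 1 beat each that's 40 chords.
Overall: 85 chords over 65 bars → 85/65 = 17/13 chords per bar.

17/13 chords per bar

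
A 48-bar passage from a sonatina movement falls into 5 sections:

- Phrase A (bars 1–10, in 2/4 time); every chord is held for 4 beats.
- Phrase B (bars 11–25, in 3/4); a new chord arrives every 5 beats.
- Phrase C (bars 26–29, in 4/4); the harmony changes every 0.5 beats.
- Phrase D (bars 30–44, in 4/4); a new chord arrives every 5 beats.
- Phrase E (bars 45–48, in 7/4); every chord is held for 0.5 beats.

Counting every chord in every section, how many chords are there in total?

A: 10 bars × 2 beats = 20 beats; 4 beats/chord → 5 chords.
B: 15 bars × 3 beats = 45 beats; 5 beats/chord → 9 chords.
C: 4 bars × 4 beats = 16 beats; 0.5 beats/chord → 32 chords.
D: 15 bars × 4 beats = 60 beats; 5 beats/chord → 12 chords.
E: 4 bars × 7 beats = 28 beats; 0.5 beats/chord → 56 chords.
Total: 5 + 9 + 32 + 12 + 56 = 114.

114 chords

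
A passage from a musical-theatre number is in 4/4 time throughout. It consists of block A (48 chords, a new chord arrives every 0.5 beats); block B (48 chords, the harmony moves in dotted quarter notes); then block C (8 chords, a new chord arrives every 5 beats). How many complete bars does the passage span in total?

A: 48 × 0.5 = 24 beats = 6 bars.
B: 48 × 1.5 = 72 beats = 18 bars.
C: 8 × 5 = 40 beats = 10 bars.
Total: 6 + 18 + 10 = 34 bars.

34 bars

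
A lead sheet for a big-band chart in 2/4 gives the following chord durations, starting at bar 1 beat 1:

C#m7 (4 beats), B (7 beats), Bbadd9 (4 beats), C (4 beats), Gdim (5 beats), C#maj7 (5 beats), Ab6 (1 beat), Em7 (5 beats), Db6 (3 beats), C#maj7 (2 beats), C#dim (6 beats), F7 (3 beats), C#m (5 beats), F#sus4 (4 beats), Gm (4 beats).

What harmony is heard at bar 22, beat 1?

C#dim

Beat 1 of bar 22 is beat (22−1)×2 + 1 = 43 overall.
Running totals: C#m7 ends at 4, B ends at 11, Bbadd9 ends at 15, C ends at 19, Gdim ends at 24, C#maj7 ends at 29, Ab6 ends at 30, Em7 ends at 35, Db6 ends at 38, C#maj7 ends at 40, C#dim ends at 46.
Beat 43 falls within C#dim.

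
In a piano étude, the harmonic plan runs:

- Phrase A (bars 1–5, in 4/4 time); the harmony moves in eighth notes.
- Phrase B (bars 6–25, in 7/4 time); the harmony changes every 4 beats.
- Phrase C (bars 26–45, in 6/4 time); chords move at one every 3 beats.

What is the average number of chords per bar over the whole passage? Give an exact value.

23/9 chords per bar

A: 5 bars of 4 beats is 20 beats; at 0.5 beats each that's 40 chords.
B: 20 bars of 7 beats is 140 beats; at 4 beats each that's 35 chords.
C: 20 bars of 6 beats is 120 beats; at 3 beats each that's 40 chords.
Overall: 115 chords over 45 bars → 115/45 = 23/9 chords per bar.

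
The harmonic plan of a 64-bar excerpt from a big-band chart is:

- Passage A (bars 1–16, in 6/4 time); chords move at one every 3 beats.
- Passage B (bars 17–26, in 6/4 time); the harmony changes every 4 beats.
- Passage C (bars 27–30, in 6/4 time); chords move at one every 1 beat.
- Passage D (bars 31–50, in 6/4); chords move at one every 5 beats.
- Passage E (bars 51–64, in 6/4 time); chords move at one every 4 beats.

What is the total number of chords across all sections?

116 chords

A: 16 bars × 6 beats = 96 beats; 3 beats/chord → 32 chords.
B: 10 bars × 6 beats = 60 beats; 4 beats/chord → 15 chords.
C: 4 bars × 6 beats = 24 beats; 1 beat/chord → 24 chords.
D: 20 bars × 6 beats = 120 beats; 5 beats/chord → 24 chords.
E: 14 bars × 6 beats = 84 beats; 4 beats/chord → 21 chords.
Total: 32 + 15 + 24 + 24 + 21 = 116.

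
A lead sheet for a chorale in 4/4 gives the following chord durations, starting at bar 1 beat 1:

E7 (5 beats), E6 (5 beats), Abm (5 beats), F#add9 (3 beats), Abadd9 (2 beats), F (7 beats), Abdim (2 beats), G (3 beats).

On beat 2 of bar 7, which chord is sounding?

Beat 2 of bar 7 is beat (7−1)×4 + 2 = 26 overall.
Running totals: E7 ends at 5, E6 ends at 10, Abm ends at 15, F#add9 ends at 18, Abadd9 ends at 20, F ends at 27.
Beat 26 falls within F.

F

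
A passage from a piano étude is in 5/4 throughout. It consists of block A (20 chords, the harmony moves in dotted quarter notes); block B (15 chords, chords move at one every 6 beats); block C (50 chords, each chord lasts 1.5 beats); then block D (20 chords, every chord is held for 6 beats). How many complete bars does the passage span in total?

63 bars

A: 20 × 1.5 = 30 beats = 6 bars.
B: 15 × 6 = 90 beats = 18 bars.
C: 50 × 1.5 = 75 beats = 15 bars.
D: 20 × 6 = 120 beats = 24 bars.
Total: 6 + 18 + 15 + 24 = 63 bars.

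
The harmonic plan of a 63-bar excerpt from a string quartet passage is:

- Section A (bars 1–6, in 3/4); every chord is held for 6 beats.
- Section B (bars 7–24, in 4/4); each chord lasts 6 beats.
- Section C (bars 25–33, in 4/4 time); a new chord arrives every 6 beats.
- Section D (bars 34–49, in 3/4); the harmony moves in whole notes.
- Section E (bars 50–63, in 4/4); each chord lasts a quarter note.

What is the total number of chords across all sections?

89 chords

A: 6 bars × 3 beats = 18 beats; 6 beats/chord → 3 chords.
B: 18 bars × 4 beats = 72 beats; 6 beats/chord → 12 chords.
C: 9 bars × 4 beats = 36 beats; 6 beats/chord → 6 chords.
D: 16 bars × 3 beats = 48 beats; 4 beats/chord → 12 chords.
E: 14 bars × 4 beats = 56 beats; 1 beat/chord → 56 chords.
Total: 3 + 12 + 6 + 12 + 56 = 89.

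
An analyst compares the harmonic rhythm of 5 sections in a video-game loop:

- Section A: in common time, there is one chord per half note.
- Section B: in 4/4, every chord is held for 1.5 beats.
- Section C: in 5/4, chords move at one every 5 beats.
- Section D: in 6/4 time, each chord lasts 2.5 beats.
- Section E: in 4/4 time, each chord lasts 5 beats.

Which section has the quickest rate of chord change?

A: each chord is 2 beats in 4/4, so 2 per bar.
B: each chord is 1.5 beats in 4/4, so 8/3 per bar.
C: each chord is 5 beats in 5/4, so 1 per bar.
D: each chord is 2.5 beats in 6/4, so 2.4 per bar.
E: each chord is 5 beats in 4/4, so 0.8 per bar.
Fastest is B at 8/3 chords/bar.

Section B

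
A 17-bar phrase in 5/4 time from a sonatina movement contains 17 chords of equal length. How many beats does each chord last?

17 bars × 5 beats/bar = 85 beats total.
85 beats ÷ 17 chords = 5 beats per chord.

5 beats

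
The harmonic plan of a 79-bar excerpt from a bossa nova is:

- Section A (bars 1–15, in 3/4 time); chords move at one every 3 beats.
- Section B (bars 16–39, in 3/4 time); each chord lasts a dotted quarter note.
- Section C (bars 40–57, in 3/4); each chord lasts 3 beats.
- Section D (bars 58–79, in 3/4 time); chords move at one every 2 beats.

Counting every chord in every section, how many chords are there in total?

A: 15·3 = 45 beats, 45/3 = 15 chords.
B: 24·3 = 72 beats, 72/1.5 = 48 chords.
C: 18·3 = 54 beats, 54/3 = 18 chords.
D: 22·3 = 66 beats, 66/2 = 33 chords.
Total: 15 + 48 + 18 + 33 = 114.

114 chords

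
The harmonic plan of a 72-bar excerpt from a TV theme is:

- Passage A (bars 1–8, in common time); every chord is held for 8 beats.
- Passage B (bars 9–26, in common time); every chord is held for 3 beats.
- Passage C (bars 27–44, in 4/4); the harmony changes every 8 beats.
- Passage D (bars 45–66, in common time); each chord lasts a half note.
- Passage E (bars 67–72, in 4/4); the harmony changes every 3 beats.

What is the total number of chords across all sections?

A: 8·4 = 32 beats, 32/8 = 4 chords.
B: 18·4 = 72 beats, 72/3 = 24 chords.
C: 18·4 = 72 beats, 72/8 = 9 chords.
D: 22·4 = 88 beats, 88/2 = 44 chords.
E: 6·4 = 24 beats, 24/3 = 8 chords.
Total: 4 + 24 + 9 + 44 + 8 = 89.

89 chords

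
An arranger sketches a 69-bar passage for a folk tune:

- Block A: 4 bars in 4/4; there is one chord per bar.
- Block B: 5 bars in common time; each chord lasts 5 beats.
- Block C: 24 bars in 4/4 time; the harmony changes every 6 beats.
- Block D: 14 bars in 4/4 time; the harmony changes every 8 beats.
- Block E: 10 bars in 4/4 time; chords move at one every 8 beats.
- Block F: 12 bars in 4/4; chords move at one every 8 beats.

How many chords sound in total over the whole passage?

A has 16 beats and chords last 4 each, so 4 chords.
B has 20 beats and chords last 5 each, so 4 chords.
C has 96 beats and chords last 6 each, so 16 chords.
D has 56 beats and chords last 8 each, so 7 chords.
E has 40 beats and chords last 8 each, so 5 chords.
F has 48 beats and chords last 8 each, so 6 chords.
Total: 4 + 4 + 16 + 7 + 5 + 6 = 42.

42 chords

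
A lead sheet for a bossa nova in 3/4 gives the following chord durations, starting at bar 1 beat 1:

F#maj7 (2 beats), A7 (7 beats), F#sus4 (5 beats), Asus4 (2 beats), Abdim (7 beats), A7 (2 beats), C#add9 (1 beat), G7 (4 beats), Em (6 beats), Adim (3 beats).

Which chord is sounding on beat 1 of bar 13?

Adim

Beat 1 of bar 13 is beat (13−1)×3 + 1 = 37 overall.
Running totals: F#maj7 ends at 2, A7 ends at 9, F#sus4 ends at 14, Asus4 ends at 16, Abdim ends at 23, A7 ends at 25, C#add9 ends at 26, G7 ends at 30, Em ends at 36, Adim ends at 39.
Beat 37 falls within Adim.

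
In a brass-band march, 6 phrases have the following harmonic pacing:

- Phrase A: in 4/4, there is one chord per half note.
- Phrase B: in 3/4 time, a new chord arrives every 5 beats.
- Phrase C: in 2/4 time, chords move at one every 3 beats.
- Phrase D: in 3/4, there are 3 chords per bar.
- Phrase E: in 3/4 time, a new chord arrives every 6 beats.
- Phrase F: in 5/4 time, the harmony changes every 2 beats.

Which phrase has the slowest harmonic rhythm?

A: 4/2 = 2 chords/bar.
B: 3/5 = 0.6 chords/bar.
C: 2/3 = 2/3 chords/bar.
D: 3/1 = 3 chords/bar.
E: 3/6 = 0.5 chords/bar.
F: 5/2 = 2.5 chords/bar.
Slowest is E at 0.5 chords/bar.

Phrase E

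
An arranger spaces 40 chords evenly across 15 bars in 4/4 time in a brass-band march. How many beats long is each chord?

1.5 beats

15 bars × 4 beats/bar = 60 beats total.
60 beats ÷ 40 chords = 1.5 beats per chord.
(That is a dotted quarter note.)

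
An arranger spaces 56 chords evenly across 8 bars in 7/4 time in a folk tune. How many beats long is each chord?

8 bars × 7 beats/bar = 56 beats total.
56 beats ÷ 56 chords = 1 beats per chord.
(That is a quarter note.)

1 beat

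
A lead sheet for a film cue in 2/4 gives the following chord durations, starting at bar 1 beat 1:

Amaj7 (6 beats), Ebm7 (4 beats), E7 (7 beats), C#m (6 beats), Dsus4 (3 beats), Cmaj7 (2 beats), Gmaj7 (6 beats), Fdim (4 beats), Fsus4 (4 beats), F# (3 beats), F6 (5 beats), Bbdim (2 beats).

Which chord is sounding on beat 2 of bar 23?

Beat 2 of bar 23 is beat (23−1)×2 + 2 = 46 overall.
Running totals: Amaj7 ends at 6, Ebm7 ends at 10, E7 ends at 17, C#m ends at 23, Dsus4 ends at 26, Cmaj7 ends at 28, Gmaj7 ends at 34, Fdim ends at 38, Fsus4 ends at 42, F# ends at 45, F6 ends at 50.
Beat 46 falls within F6.

F6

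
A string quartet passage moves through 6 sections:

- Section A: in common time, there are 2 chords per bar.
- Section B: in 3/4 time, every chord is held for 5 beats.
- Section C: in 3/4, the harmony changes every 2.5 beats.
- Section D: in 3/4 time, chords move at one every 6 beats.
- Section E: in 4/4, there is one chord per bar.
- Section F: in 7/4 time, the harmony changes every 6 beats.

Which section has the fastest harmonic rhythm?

A: 4/2 = 2 chords/bar.
B: 3/5 = 0.6 chords/bar.
C: 3/2.5 = 1.2 chords/bar.
D: 3/6 = 0.5 chords/bar.
E: 4/4 = 1 chord/bar.
F: 7/6 = 7/6 chords/bar.
Fastest is A at 2 chords/bar.

Section A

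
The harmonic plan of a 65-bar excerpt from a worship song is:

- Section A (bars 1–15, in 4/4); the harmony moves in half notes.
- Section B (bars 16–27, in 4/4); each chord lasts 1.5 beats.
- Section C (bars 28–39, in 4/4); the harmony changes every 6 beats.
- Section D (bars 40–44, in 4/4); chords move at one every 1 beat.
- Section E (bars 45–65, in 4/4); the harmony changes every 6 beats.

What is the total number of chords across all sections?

104 chords

A has 60 beats and chords last 2 each, so 30 chords.
B has 48 beats and chords last 1.5 each, so 32 chords.
C has 48 beats and chords last 6 each, so 8 chords.
D has 20 beats and chords last 1 each, so 20 chords.
E has 84 beats and chords last 6 each, so 14 chords.
Total: 30 + 32 + 8 + 20 + 14 = 104.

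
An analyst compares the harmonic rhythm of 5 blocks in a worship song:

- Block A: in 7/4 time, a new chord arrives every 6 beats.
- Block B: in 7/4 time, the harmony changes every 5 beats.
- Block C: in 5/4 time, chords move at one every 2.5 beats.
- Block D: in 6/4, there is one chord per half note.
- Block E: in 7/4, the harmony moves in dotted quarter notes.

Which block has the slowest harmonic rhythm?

Block A

A: each chord is 6 beats in 7/4, so 7/6 per bar.
B: each chord is 5 beats in 7/4, so 1.4 per bar.
C: each chord is 2.5 beats in 5/4, so 2 per bar.
D: each chord is 2 beats in 6/4, so 3 per bar.
E: each chord is 1.5 beats in 7/4, so 14/3 per bar.
Slowest is A at 7/6 chords/bar.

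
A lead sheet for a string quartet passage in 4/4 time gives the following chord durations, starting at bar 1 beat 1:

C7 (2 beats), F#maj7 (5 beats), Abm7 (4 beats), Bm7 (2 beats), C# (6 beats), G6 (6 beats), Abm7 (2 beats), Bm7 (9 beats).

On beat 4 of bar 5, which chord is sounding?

G6

Beat 4 of bar 5 is beat (5−1)×4 + 4 = 20 overall.
Running totals: C7 ends at 2, F#maj7 ends at 7, Abm7 ends at 11, Bm7 ends at 13, C# ends at 19, G6 ends at 25.
Beat 20 falls within G6.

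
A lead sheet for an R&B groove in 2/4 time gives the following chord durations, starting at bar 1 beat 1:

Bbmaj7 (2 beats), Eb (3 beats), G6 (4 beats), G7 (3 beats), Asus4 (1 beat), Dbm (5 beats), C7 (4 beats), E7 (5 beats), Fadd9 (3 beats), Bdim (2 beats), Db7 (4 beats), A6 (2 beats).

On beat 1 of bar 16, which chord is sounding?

Bdim

Beat 1 of bar 16 is beat (16−1)×2 + 1 = 31 overall.
Running totals: Bbmaj7 ends at 2, Eb ends at 5, G6 ends at 9, G7 ends at 12, Asus4 ends at 13, Dbm ends at 18, C7 ends at 22, E7 ends at 27, Fadd9 ends at 30, Bdim ends at 32.
Beat 31 falls within Bdim.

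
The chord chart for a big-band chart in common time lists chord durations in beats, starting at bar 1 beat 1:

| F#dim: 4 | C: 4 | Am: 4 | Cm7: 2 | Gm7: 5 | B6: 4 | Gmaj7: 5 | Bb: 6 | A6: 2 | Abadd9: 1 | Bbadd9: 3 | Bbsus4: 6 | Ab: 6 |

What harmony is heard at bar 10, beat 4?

Bbadd9

Beat 4 of bar 10 is beat (10−1)×4 + 4 = 40 overall.
Running totals: F#dim ends at 4, C ends at 8, Am ends at 12, Cm7 ends at 14, Gm7 ends at 19, B6 ends at 23, Gmaj7 ends at 28, Bb ends at 34, A6 ends at 36, Abadd9 ends at 37, Bbadd9 ends at 40.
Beat 40 falls within Bbadd9.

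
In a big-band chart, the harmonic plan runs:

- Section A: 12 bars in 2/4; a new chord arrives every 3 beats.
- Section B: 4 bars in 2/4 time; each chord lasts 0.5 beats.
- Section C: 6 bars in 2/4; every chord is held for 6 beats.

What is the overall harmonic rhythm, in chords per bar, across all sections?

A: 12 bars of 2 beats is 24 beats; at 3 beats each that's 8 chords.
B: 4 bars of 2 beats is 8 beats; at 0.5 beats each that's 16 chords.
C: 6 bars of 2 beats is 12 beats; at 6 beats each that's 2 chords.
Overall: 26 chords over 22 bars → 26/22 = 13/11 chords per bar.

13/11 chords per bar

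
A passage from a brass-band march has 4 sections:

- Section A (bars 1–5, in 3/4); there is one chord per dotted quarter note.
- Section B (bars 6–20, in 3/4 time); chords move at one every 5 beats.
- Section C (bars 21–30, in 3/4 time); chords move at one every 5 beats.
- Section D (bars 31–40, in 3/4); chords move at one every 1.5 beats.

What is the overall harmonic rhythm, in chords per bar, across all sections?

A: 5 bars of 3 beats is 15 beats; at 1.5 beats each that's 10 chords.
B: 15 bars of 3 beats is 45 beats; at 5 beats each that's 9 chords.
C: 10 bars of 3 beats is 30 beats; at 5 beats each that's 6 chords.
D: 10 bars of 3 beats is 30 beats; at 1.5 beats each that's 20 chords.
Overall: 45 chords over 40 bars → 45/40 = 1.125 chords per bar.

1.125 chords per bar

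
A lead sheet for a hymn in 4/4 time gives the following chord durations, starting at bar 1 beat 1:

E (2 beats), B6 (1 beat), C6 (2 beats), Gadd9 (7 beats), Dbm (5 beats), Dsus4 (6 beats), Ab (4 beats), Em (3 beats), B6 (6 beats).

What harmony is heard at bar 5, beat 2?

Beat 2 of bar 5 is beat (5−1)×4 + 2 = 18 overall.
Running totals: E ends at 2, B6 ends at 3, C6 ends at 5, Gadd9 ends at 12, Dbm ends at 17, Dsus4 ends at 23.
Beat 18 falls within Dsus4.

Dsus4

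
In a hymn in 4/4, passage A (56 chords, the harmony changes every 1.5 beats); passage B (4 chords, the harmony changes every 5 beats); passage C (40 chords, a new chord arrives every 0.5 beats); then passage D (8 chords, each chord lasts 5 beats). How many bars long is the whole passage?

41 bars

A: 56 × 1.5 = 84 beats = 21 bars.
B: 4 × 5 = 20 beats = 5 bars.
C: 40 × 0.5 = 20 beats = 5 bars.
D: 8 × 5 = 40 beats = 10 bars.
Total: 21 + 5 + 5 + 10 = 41 bars.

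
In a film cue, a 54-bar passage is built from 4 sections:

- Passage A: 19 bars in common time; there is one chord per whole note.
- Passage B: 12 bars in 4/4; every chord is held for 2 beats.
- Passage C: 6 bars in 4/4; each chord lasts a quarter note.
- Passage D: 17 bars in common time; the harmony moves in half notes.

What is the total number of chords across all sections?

A: 19·4 = 76 beats, 76/4 = 19 chords.
B: 12·4 = 48 beats, 48/2 = 24 chords.
C: 6·4 = 24 beats, 24/1 = 24 chords.
D: 17·4 = 68 beats, 68/2 = 34 chords.
Total: 19 + 24 + 24 + 34 = 101.

101 chords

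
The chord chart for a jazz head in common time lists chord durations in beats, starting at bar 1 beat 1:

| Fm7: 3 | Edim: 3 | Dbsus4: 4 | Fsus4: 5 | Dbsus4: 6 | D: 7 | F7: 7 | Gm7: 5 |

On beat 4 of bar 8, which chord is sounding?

F7

Beat 4 of bar 8 is beat (8−1)×4 + 4 = 32 overall.
Running totals: Fm7 ends at 3, Edim ends at 6, Dbsus4 ends at 10, Fsus4 ends at 15, Dbsus4 ends at 21, D ends at 28, F7 ends at 35.
Beat 32 falls within F7.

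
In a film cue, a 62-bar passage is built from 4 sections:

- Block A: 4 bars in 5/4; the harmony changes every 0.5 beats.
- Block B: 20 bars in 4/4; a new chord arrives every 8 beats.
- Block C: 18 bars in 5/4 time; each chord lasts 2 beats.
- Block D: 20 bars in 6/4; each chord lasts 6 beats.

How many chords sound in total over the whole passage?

A has 20 beats and chords last 0.5 each, so 40 chords.
B has 80 beats and chords last 8 each, so 10 chords.
C has 90 beats and chords last 2 each, so 45 chords.
D has 120 beats and chords last 6 each, so 20 chords.
Total: 40 + 10 + 45 + 20 = 115.

115 chords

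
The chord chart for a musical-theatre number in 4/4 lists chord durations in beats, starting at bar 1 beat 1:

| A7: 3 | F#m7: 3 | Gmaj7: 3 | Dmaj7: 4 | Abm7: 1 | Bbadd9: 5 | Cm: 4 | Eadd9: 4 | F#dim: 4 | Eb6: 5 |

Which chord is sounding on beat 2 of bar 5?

Bbadd9

Beat 2 of bar 5 is beat (5−1)×4 + 2 = 18 overall.
Running totals: A7 ends at 3, F#m7 ends at 6, Gmaj7 ends at 9, Dmaj7 ends at 13, Abm7 ends at 14, Bbadd9 ends at 19.
Beat 18 falls within Bbadd9.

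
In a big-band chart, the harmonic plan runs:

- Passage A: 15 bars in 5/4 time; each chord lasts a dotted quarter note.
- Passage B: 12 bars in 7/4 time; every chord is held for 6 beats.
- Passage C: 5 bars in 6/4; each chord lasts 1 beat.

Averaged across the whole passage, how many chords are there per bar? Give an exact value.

47/16 chords per bar

A: 15 × 5 = 75 beats ÷ 1.5 = 50 chords.
B: 12 × 7 = 84 beats ÷ 6 = 14 chords.
C: 5 × 6 = 30 beats ÷ 1 = 30 chords.
Overall: 94 chords over 32 bars → 94/32 = 47/16 chords per bar.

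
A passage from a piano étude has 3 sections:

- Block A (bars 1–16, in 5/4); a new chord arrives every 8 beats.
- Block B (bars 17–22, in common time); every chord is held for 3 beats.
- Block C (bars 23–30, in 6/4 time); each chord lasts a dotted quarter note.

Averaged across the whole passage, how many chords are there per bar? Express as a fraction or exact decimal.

5/3 chords per bar

A: 16 bars of 5 beats is 80 beats; at 8 beats each that's 10 chords.
B: 6 bars of 4 beats is 24 beats; at 3 beats each that's 8 chords.
C: 8 bars of 6 beats is 48 beats; at 1.5 beats each that's 32 chords.
Overall: 50 chords over 30 bars → 50/30 = 5/3 chords per bar.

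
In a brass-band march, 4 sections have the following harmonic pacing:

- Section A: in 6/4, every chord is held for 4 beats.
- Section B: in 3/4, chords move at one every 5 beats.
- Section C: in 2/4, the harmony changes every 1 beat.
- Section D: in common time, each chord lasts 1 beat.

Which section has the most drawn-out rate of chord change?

A: 6/4 = 1.5 chords/bar.
B: 3/5 = 0.6 chords/bar.
C: 2/1 = 2 chords/bar.
D: 4/1 = 4 chords/bar.
Slowest is B at 0.6 chords/bar.

Section B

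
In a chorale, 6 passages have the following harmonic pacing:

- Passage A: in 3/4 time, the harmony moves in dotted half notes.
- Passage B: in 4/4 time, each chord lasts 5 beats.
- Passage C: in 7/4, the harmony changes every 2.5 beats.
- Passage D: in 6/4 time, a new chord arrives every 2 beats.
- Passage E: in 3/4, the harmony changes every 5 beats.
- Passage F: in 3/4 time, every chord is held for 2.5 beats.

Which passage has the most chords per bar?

A: 3/3 = 1 chord/bar.
B: 4/5 = 0.8 chords/bar.
C: 7/2.5 = 2.8 chords/bar.
D: 6/2 = 3 chords/bar.
E: 3/5 = 0.6 chords/bar.
F: 3/2.5 = 1.2 chords/bar.
Fastest is D at 3 chords/bar.

Passage D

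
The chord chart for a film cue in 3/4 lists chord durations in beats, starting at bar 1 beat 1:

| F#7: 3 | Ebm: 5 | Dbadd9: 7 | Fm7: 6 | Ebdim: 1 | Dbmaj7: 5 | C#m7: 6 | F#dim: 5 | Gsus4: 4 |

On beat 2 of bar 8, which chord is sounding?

Beat 2 of bar 8 is beat (8−1)×3 + 2 = 23 overall.
Running totals: F#7 ends at 3, Ebm ends at 8, Dbadd9 ends at 15, Fm7 ends at 21, Ebdim ends at 22, Dbmaj7 ends at 27.
Beat 23 falls within Dbmaj7.

Dbmaj7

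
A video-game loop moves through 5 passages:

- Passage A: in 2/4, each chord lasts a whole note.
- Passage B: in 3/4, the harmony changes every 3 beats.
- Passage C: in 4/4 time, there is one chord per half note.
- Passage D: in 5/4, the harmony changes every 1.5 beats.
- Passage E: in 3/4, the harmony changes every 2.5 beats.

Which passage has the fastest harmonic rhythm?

Passage D

A: 2 beats/bar ÷ 4 beats/chord = 0.5 chords/bar.
B: 3 beats/bar ÷ 3 beats/chord = 1 chord/bar.
C: 4 beats/bar ÷ 2 beats/chord = 2 chords/bar.
D: 5 beats/bar ÷ 1.5 beats/chord = 10/3 chords/bar.
E: 3 beats/bar ÷ 2.5 beats/chord = 1.2 chords/bar.
Fastest is D at 10/3 chords/bar.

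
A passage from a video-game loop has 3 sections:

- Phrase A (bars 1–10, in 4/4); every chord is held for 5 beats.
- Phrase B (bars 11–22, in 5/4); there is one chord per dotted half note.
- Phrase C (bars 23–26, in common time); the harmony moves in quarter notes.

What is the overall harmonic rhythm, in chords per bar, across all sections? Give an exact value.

A: 10 bars of 4 beats is 40 beats; at 5 beats each that's 8 chords.
B: 12 bars of 5 beats is 60 beats; at 3 beats each that's 20 chords.
C: 4 bars of 4 beats is 16 beats; at 1 beat each that's 16 chords.
Overall: 44 chords over 26 bars → 44/26 = 22/13 chords per bar.

22/13 chords per bar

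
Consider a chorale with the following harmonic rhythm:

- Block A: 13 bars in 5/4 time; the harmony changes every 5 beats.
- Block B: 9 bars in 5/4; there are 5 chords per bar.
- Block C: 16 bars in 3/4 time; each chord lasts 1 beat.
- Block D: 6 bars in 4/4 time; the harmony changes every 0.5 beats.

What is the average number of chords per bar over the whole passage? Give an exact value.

3.5 chords per bar

A: 13 bars of 5 beats is 65 beats; at 5 beats each that's 13 chords.
B: 9 bars of 5 beats is 45 beats; at 1 beat each that's 45 chords.
C: 16 bars of 3 beats is 48 beats; at 1 beat each that's 48 chords.
D: 6 bars of 4 beats is 24 beats; at 0.5 beats each that's 48 chords.
Overall: 154 chords over 44 bars → 154/44 = 3.5 chords per bar.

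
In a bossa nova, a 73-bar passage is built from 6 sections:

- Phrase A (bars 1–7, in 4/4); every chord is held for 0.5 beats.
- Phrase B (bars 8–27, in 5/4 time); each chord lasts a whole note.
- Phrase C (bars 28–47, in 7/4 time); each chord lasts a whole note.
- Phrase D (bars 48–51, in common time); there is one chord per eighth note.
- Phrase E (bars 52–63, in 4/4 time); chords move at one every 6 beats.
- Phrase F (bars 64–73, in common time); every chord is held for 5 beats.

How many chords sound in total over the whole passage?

164 chords

A has 28 beats and chords last 0.5 each, so 56 chords.
B has 100 beats and chords last 4 each, so 25 chords.
C has 140 beats and chords last 4 each, so 35 chords.
D has 16 beats and chords last 0.5 each, so 32 chords.
E has 48 beats and chords last 6 each, so 8 chords.
F has 40 beats and chords last 5 each, so 8 chords.
Total: 56 + 25 + 35 + 32 + 8 + 8 = 164.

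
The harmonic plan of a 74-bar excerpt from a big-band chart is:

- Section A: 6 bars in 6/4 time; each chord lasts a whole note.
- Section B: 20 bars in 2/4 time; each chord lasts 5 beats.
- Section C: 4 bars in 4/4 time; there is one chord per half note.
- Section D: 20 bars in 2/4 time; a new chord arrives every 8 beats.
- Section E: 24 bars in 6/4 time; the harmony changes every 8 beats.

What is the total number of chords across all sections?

A has 36 beats and chords last 4 each, so 9 chords.
B has 40 beats and chords last 5 each, so 8 chords.
C has 16 beats and chords last 2 each, so 8 chords.
D has 40 beats and chords last 8 each, so 5 chords.
E has 144 beats and chords last 8 each, so 18 chords.
Total: 9 + 8 + 8 + 5 + 18 = 48.

48 chords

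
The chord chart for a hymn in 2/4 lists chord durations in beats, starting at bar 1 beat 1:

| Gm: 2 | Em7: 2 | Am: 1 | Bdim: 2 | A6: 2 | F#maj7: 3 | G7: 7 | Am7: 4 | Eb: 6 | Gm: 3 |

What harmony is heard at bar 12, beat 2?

Beat 2 of bar 12 is beat (12−1)×2 + 2 = 24 overall.
Running totals: Gm ends at 2, Em7 ends at 4, Am ends at 5, Bdim ends at 7, A6 ends at 9, F#maj7 ends at 12, G7 ends at 19, Am7 ends at 23, Eb ends at 29.
Beat 24 falls within Eb.

Eb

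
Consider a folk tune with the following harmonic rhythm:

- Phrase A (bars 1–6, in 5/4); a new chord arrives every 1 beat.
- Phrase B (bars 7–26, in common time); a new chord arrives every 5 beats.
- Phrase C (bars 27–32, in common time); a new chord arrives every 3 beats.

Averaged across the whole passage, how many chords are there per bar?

A: 6 × 5 = 30 beats ÷ 1 = 30 chords.
B: 20 × 4 = 80 beats ÷ 5 = 16 chords.
C: 6 × 4 = 24 beats ÷ 3 = 8 chords.
Overall: 54 chords over 32 bars → 54/32 = 27/16 chords per bar.

27/16 chords per bar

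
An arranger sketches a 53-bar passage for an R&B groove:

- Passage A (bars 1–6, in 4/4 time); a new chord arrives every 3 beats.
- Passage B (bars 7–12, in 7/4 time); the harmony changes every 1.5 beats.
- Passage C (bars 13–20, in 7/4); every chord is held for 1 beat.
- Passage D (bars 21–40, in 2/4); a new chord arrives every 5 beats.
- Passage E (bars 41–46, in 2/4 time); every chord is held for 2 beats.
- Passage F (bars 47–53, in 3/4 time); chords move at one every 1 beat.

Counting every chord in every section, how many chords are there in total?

A: 6·4 = 24 beats, 24/3 = 8 chords.
B: 6·7 = 42 beats, 42/1.5 = 28 chords.
C: 8·7 = 56 beats, 56/1 = 56 chords.
D: 20·2 = 40 beats, 40/5 = 8 chords.
E: 6·2 = 12 beats, 12/2 = 6 chords.
F: 7·3 = 21 beats, 21/1 = 21 chords.
Total: 8 + 28 + 56 + 8 + 6 + 21 = 127.

127 chords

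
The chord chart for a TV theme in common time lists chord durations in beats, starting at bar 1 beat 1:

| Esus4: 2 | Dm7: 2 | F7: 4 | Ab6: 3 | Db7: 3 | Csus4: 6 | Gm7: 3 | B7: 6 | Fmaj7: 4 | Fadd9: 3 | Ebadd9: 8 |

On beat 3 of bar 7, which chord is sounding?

Beat 3 of bar 7 is beat (7−1)×4 + 3 = 27 overall.
Running totals: Esus4 ends at 2, Dm7 ends at 4, F7 ends at 8, Ab6 ends at 11, Db7 ends at 14, Csus4 ends at 20, Gm7 ends at 23, B7 ends at 29.
Beat 27 falls within B7.

B7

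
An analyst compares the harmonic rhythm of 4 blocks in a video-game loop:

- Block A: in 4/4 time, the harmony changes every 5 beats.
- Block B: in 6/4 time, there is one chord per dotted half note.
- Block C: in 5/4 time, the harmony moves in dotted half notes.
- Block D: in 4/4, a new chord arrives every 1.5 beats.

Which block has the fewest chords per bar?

A: 4 beats/bar ÷ 5 beats/chord = 0.8 chords/bar.
B: 6 beats/bar ÷ 3 beats/chord = 2 chords/bar.
C: 5 beats/bar ÷ 3 beats/chord = 5/3 chords/bar.
D: 4 beats/bar ÷ 1.5 beats/chord = 8/3 chords/bar.
Slowest is A at 0.8 chords/bar.

Block A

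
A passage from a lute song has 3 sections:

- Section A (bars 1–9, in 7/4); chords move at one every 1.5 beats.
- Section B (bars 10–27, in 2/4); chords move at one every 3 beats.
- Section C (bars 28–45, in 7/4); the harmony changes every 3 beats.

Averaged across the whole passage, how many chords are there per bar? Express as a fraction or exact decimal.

32/15 chords per bar

A: 9 bars of 7 beats is 63 beats; at 1.5 beats each that's 42 chords.
B: 18 bars of 2 beats is 36 beats; at 3 beats each that's 12 chords.
C: 18 bars of 7 beats is 126 beats; at 3 beats each that's 42 chords.
Overall: 96 chords over 45 bars → 96/45 = 32/15 chords per bar.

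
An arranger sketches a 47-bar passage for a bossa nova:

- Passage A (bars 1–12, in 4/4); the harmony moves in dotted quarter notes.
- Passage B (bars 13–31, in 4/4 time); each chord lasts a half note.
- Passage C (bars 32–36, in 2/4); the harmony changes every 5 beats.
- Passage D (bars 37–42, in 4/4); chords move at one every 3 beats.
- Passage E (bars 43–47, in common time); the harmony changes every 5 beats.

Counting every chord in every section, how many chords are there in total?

A: 12 bars × 4 beats = 48 beats; 1.5 beats/chord → 32 chords.
B: 19 bars × 4 beats = 76 beats; 2 beats/chord → 38 chords.
C: 5 bars × 2 beats = 10 beats; 5 beats/chord → 2 chords.
D: 6 bars × 4 beats = 24 beats; 3 beats/chord → 8 chords.
E: 5 bars × 4 beats = 20 beats; 5 beats/chord → 4 chords.
Total: 32 + 38 + 2 + 8 + 4 = 84.

84 chords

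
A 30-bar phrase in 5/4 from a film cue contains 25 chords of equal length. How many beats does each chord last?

30 bars × 5 beats/bar = 150 beats total.
150 beats ÷ 25 chords = 6 beats per chord.

6 beats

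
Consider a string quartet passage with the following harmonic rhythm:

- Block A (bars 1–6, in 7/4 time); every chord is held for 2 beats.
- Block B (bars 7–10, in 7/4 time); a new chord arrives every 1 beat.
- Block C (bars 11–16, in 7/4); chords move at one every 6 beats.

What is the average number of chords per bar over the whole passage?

A: 6 × 7 = 42 beats ÷ 2 = 21 chords.
B: 4 × 7 = 28 beats ÷ 1 = 28 chords.
C: 6 × 7 = 42 beats ÷ 6 = 7 chords.
Overall: 56 chords over 16 bars → 56/16 = 3.5 chords per bar.

3.5 chords per bar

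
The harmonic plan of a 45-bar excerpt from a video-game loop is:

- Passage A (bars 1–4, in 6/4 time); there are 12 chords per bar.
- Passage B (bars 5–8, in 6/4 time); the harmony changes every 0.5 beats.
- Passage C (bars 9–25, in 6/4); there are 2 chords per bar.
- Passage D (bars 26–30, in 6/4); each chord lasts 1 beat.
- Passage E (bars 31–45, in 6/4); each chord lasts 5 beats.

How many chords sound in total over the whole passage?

A: 4 bars × 6 beats = 24 beats; 0.5 beats/chord → 48 chords.
B: 4 bars × 6 beats = 24 beats; 0.5 beats/chord → 48 chords.
C: 17 bars × 6 beats = 102 beats; 3 beats/chord → 34 chords.
D: 5 bars × 6 beats = 30 beats; 1 beat/chord → 30 chords.
E: 15 bars × 6 beats = 90 beats; 5 beats/chord → 18 chords.
Total: 48 + 48 + 34 + 30 + 18 = 178.

178 chords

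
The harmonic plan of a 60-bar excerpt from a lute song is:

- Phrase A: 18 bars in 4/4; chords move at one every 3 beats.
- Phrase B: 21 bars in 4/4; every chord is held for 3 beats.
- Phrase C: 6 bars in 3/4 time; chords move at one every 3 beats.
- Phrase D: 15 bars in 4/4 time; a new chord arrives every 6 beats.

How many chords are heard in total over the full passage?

A: 18 bars × 4 beats = 72 beats; 3 beats/chord → 24 chords.
B: 21 bars × 4 beats = 84 beats; 3 beats/chord → 28 chords.
C: 6 bars × 3 beats = 18 beats; 3 beats/chord → 6 chords.
D: 15 bars × 4 beats = 60 beats; 6 beats/chord → 10 chords.
Total: 24 + 28 + 6 + 10 = 68.

68 chords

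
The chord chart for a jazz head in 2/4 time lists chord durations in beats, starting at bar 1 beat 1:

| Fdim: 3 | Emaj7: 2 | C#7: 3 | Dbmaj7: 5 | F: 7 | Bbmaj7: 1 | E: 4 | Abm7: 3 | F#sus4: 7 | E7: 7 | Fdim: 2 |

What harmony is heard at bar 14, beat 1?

Abm7

Beat 1 of bar 14 is beat (14−1)×2 + 1 = 27 overall.
Running totals: Fdim ends at 3, Emaj7 ends at 5, C#7 ends at 8, Dbmaj7 ends at 13, F ends at 20, Bbmaj7 ends at 21, E ends at 25, Abm7 ends at 28.
Beat 27 falls within Abm7.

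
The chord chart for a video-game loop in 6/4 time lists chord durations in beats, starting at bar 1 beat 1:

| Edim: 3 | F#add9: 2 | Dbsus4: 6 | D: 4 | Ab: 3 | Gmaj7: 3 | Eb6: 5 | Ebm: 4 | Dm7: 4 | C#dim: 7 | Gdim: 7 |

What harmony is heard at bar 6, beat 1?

Beat 1 of bar 6 is beat (6−1)×6 + 1 = 31 overall.
Running totals: Edim ends at 3, F#add9 ends at 5, Dbsus4 ends at 11, D ends at 15, Ab ends at 18, Gmaj7 ends at 21, Eb6 ends at 26, Ebm ends at 30, Dm7 ends at 34.
Beat 31 falls within Dm7.

Dm7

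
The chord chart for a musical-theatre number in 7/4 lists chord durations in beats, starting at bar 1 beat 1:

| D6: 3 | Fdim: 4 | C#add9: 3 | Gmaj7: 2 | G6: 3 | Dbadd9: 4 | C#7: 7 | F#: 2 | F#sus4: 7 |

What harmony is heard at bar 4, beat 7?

Beat 7 of bar 4 is beat (4−1)×7 + 7 = 28 overall.
Running totals: D6 ends at 3, Fdim ends at 7, C#add9 ends at 10, Gmaj7 ends at 12, G6 ends at 15, Dbadd9 ends at 19, C#7 ends at 26, F# ends at 28.
Beat 28 falls within F#.

F#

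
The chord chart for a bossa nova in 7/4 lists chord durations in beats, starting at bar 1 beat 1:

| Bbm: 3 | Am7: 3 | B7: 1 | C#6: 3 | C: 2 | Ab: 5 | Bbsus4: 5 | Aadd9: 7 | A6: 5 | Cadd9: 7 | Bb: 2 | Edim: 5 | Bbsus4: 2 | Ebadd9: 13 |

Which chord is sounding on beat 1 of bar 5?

Beat 1 of bar 5 is beat (5−1)×7 + 1 = 29 overall.
Running totals: Bbm ends at 3, Am7 ends at 6, B7 ends at 7, C#6 ends at 10, C ends at 12, Ab ends at 17, Bbsus4 ends at 22, Aadd9 ends at 29.
Beat 29 falls within Aadd9.

Aadd9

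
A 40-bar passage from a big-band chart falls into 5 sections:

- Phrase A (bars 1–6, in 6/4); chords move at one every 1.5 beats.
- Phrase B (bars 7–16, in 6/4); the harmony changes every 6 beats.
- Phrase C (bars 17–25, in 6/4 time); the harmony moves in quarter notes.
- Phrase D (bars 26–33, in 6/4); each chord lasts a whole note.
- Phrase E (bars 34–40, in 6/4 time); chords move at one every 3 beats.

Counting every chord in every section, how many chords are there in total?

A: 6·6 = 36 beats, 36/1.5 = 24 chords.
B: 10·6 = 60 beats, 60/6 = 10 chords.
C: 9·6 = 54 beats, 54/1 = 54 chords.
D: 8·6 = 48 beats, 48/4 = 12 chords.
E: 7·6 = 42 beats, 42/3 = 14 chords.
Total: 24 + 10 + 54 + 12 + 14 = 114.

114 chords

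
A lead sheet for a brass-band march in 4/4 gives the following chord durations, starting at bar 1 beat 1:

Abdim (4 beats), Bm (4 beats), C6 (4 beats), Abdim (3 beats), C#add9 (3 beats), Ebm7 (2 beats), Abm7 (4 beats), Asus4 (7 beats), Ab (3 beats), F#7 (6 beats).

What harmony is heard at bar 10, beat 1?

F#7

Beat 1 of bar 10 is beat (10−1)×4 + 1 = 37 overall.
Running totals: Abdim ends at 4, Bm ends at 8, C6 ends at 12, Abdim ends at 15, C#add9 ends at 18, Ebm7 ends at 20, Abm7 ends at 24, Asus4 ends at 31, Ab ends at 34, F#7 ends at 40.
Beat 37 falls within F#7.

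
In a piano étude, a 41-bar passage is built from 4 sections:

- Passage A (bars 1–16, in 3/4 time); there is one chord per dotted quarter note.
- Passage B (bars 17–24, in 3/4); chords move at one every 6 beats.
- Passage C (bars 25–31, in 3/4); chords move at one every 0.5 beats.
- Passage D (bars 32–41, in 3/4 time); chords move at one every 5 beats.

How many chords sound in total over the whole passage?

84 chords

A: 16·3 = 48 beats, 48/1.5 = 32 chords.
B: 8·3 = 24 beats, 24/6 = 4 chords.
C: 7·3 = 21 beats, 21/0.5 = 42 chords.
D: 10·3 = 30 beats, 30/5 = 6 chords.
Total: 32 + 4 + 42 + 6 = 84.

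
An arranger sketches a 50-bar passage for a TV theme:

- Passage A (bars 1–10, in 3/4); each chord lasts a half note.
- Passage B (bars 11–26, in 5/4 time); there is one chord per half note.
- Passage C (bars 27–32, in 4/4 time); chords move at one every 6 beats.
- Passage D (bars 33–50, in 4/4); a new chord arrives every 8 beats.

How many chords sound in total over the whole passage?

68 chords

A: 10·3 = 30 beats, 30/2 = 15 chords.
B: 16·5 = 80 beats, 80/2 = 40 chords.
C: 6·4 = 24 beats, 24/6 = 4 chords.
D: 18·4 = 72 beats, 72/8 = 9 chords.
Total: 15 + 40 + 4 + 9 = 68.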